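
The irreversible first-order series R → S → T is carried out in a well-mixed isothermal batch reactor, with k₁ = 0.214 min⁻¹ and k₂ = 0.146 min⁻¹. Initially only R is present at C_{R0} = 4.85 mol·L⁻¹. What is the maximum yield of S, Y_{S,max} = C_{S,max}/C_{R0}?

At the optimum, C_{S,max}/C_{R0} = (k₁/k₂)^[k₂/(k₂−k₁)].
= (0.214/0.146)^(0.146/(0.146−0.214)) = (1.466)^(-2.147) = 0.4400.

0.440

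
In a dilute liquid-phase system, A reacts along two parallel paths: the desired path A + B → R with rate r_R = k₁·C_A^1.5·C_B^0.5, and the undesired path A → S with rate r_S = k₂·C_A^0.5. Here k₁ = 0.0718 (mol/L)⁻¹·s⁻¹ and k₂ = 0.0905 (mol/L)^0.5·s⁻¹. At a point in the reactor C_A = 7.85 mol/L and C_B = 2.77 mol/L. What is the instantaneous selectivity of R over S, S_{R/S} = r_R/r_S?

10.4

S_{R/S} = r_R/r_S = (k₁·C_A^1.5·C_B^0.5)/(k₂·C_A^0.5) = (k₁/k₂)·C_A·C_B^0.5.
= (0.0718×7.850^1.5×2.770^0.5) / (0.0905×7.850^0.5) = 2.628/0.2536 = 10.4.
Since the desired path is higher order in A, keeping C_A high (PFR or concentrated feed) favours R.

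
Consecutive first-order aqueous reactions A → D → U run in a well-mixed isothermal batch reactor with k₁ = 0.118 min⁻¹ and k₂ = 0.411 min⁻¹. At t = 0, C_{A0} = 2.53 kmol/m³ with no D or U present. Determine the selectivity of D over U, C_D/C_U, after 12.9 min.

0.123

Solving the coupled first-order balances gives C_D(t) = [k₁/(k₂−k₁)]·C_{A0}·(e^(−k₁t) − e^(−k₂t)).
e^(−k₁t) = e^(−0.118×12.9) = e^(−1.522) = 0.2182; e^(−k₂t) = e^(−5.302) = 0.004982.
C_D = 0.118×2.53/(0.411−0.118) × (0.2182−0.004982) = 1.019×0.2132 = 0.2173 kmol/m³.
C_A = C_{A0}e^(−k₁t) = 0.5521 kmol/m³, so C_U = C_{A0}−C_A−C_D = 1.761 kmol/m³; C_D/C_U = 0.123.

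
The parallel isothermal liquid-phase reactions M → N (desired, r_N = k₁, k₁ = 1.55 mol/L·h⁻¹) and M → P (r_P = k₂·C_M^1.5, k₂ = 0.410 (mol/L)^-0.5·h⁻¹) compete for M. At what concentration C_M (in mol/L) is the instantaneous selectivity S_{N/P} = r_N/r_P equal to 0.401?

4.46 mol/L

S_{N/P} = (k₁/k₂)·C_M^-1.5 ⇒ C_M = (S·k₂/k₁)^(1/(-1.5)).
= (0.401×0.410/1.55)^(-0.6667) = (0.1061)^(-0.6667) = 4.46 mol/L.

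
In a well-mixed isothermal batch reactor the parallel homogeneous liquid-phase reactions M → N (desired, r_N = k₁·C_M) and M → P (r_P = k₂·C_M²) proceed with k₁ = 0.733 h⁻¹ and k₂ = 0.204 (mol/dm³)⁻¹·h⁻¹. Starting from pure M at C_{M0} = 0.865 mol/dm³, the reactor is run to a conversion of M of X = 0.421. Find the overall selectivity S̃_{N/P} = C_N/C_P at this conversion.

5.28

C_M = C_{M0}(1−X) = 0.5008 mol/dm³.
Along a PFR/batch, dC_N/dC_M = −r_N/(r_N+r_P) = −k₁/(k₁+k₂·C_M).
Integrating from C_{M0} to C_M: C_N = (0.733/0.204)·ln[(0.733+0.204·0.865)/(0.733+0.204·0.501)] = 3.593·ln(0.9095/0.8352) = 0.3062 mol/dm³.
C_P = (C_{M0}−C_M)−C_N = 0.05797 mol/dm³; S̃_{N/P} = 0.3062/0.05797 = 5.28.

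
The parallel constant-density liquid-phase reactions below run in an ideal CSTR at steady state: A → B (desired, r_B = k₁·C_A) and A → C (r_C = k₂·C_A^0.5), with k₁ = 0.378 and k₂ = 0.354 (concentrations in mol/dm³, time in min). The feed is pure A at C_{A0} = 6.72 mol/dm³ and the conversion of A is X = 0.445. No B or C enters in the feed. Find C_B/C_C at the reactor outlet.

2.06

Exit C_A = C_{A0}(1−X) = 6.72×0.555 = 3.730 mol/dm³.
A CSTR operates uniformly at the exit composition, giving r_B = 1.410 and r_C = 0.6837 (each k·C_A^n at C_A = 3.730).
Overall selectivity = C_B/C_C = r_Bτ/(r_Cτ) = r_B/r_C = 2.06.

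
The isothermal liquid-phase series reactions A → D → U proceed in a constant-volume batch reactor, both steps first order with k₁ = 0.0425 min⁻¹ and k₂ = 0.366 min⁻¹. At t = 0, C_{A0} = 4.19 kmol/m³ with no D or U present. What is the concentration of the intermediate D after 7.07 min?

0.366 kmol/m³

The intermediate concentration in a first-order A→B→C sequence is C_D = k₁C_{A0}(e^(−k₁t) − e^(−k₂t))/(k₂−k₁).
e^(−k₁t) = e^(−0.0425×7.07) = e^(−0.3005) = 0.7405; e^(−k₂t) = e^(−2.588) = 0.07520.
C_D = 0.0425×4.19/(0.366−0.0425) × (0.7405−0.07520) = 0.5505×0.6653 = 0.3662 kmol/m³.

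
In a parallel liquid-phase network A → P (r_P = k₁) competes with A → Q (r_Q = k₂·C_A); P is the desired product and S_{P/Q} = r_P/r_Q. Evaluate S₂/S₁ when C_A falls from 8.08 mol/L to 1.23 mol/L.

6.57

S_{P/Q} = (k₁/k₂)·C_A⁻¹, so S₂/S₁ = (C_{A,2}/C_{A,1})⁻¹.
= 8.08/1.23 = 6.57.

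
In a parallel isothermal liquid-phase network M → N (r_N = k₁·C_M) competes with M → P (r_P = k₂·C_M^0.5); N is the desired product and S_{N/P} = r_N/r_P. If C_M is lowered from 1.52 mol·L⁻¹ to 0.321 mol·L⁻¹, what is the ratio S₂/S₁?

0.460

S_{N/P} = (k₁/k₂)·C_M^0.5, so S₂/S₁ = (C_{M,2}/C_{M,1})^0.5.
= (0.321/1.52)^0.5 = (0.2112)^0.5 = 0.460.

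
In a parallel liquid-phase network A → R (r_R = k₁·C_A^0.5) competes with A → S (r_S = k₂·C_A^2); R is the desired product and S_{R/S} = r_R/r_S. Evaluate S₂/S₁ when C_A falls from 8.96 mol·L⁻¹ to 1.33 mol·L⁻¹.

S_{R/S} = (k₁/k₂)·C_A^-1.5, so S₂/S₁ = (C_{A,2}/C_{A,1})^-1.5.
= (1.33/8.96)^(-1.5) = (0.1484)^(-1.5) = 17.5.
Selectivity toward R rises as C_A falls — low-concentration operation is favoured.

17.5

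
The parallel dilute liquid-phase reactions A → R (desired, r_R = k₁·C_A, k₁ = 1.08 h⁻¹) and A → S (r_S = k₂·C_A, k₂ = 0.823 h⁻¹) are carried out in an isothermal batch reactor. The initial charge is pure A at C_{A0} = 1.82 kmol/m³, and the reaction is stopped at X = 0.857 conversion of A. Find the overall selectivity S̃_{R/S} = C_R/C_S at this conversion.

1.31

C_A = C_{A0}(1−X) = 0.2603 kmol/m³.
Both paths are first order in A, so the instantaneous fraction to R is constant: dC_R/d(−C_A) = k₁/(k₁+k₂) = 0.5675.
C_R = 0.5675·(C_{A0}−C_A) = 0.5675×1.560 = 0.885 kmol/m³.
C_S = (C_{A0}−C_A)−C_R = 0.6745 kmol/m³; S̃_{R/S} = 0.8852/0.6745 = 1.31.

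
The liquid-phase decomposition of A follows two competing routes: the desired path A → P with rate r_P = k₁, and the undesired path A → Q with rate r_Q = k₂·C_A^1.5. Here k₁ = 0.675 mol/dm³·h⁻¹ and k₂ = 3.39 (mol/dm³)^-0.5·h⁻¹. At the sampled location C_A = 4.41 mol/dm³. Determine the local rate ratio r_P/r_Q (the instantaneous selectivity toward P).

0.0215

S_{P/Q} = r_P/r_Q = (k₁)/(k₂·C_A^1.5) = (k₁/k₂)·C_A^-1.5.
= (0.675) / (3.39×4.410^1.5) = 0.6750/31.39 = 0.0215.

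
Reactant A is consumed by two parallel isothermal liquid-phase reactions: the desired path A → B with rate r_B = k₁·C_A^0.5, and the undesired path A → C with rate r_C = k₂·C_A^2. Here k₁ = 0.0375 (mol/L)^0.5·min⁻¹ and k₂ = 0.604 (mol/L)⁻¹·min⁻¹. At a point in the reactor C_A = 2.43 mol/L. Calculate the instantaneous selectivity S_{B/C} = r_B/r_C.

S_{B/C} = r_B/r_C = (k₁·C_A^0.5)/(k₂·C_A^2) = (k₁/k₂)·C_A^-1.5.
= (0.0375×2.430^0.5) / (0.604×2.430^2) = 0.05846/3.567 = 0.0164.

0.0164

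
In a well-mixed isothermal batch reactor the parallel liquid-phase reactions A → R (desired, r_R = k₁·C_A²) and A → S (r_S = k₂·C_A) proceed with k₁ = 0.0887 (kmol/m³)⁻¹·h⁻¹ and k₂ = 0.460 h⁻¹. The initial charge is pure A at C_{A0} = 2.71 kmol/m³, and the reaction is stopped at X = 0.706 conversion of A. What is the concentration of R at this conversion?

0.474 kmol/m³

C_A = C_{A0}(1−X) = 0.7967 kmol/m³.
Along a PFR/batch, dC_S/dC_A = −r_S/(r_R+r_S) = −k₂/(k₂+k₁·C_A).
Integrating from C_{A0} to C_A: C_S = (0.460/0.0887)·ln[(0.460+0.0887·2.71)/(0.460+0.0887·0.797)] = 5.186·ln(0.7004/0.5307) = 1.439 kmol/m³.
Then C_R = (C_{A0}−C_A) − C_S = 1.913 − 1.439 = 0.4743 kmol/m³.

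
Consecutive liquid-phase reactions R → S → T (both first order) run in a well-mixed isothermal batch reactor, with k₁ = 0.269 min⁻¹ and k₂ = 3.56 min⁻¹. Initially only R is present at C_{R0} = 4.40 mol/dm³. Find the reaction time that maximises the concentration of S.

The intermediate peaks when r₁ = r₂, i.e. k₁e^(−k₁t) = k₂e^(−k₂t), giving t_opt = ln(k₂/k₁)/(k₂−k₁).
= ln(3.56/0.269)/(3.56−0.269) = ln(13.23)/3.291 = 2.583/3.291 = 0.785 min.

0.785 min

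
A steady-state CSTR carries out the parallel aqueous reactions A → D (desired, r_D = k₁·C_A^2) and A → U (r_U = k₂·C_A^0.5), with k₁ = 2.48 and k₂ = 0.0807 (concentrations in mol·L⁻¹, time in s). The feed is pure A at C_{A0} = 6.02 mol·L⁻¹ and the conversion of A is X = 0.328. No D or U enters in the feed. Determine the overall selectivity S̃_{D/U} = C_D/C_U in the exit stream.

Exit C_A = C_{A0}(1−X) = 6.02×0.672 = 4.045 mol·L⁻¹.
In a CSTR the entire volume is at exit conditions, so r_D = 2.48×4.045^2 = 40.59 and r_U = 0.0807×4.045^0.5 = 0.1623.
Overall selectivity = C_D/C_U = r_Dτ/(r_Uτ) = r_D/r_U = 250.

250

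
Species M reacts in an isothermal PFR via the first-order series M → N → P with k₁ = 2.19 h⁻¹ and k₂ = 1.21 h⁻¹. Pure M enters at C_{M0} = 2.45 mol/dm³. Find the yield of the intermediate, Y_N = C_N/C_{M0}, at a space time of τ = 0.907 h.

For first-order series with pure M initially, C_N(τ) = k₁C_{M0}/(k₂−k₁)·(e^(−k₁τ) − e^(−k₂τ)).
e^(−k₁τ) = e^(−2.19×0.907) = e^(−1.986) = 0.1372; e^(−k₂τ) = e^(−1.097) = 0.3337.
C_N = 2.19×2.45/(1.21−2.19) × (0.1372−0.3337) = (-5.475)×(-0.1965) = 1.076 mol/dm³.
Y_N = C_N/C_{M0} = 1.076/2.45 = 0.439.

0.439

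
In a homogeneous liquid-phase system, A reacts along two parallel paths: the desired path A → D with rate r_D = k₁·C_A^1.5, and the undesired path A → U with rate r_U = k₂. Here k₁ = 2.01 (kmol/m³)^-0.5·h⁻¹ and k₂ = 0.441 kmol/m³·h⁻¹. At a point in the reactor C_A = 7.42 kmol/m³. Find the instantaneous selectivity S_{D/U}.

92.1

S_{D/U} = r_D/r_U = (k₁·C_A^1.5)/(k₂) = (k₁/k₂)·C_A^1.5.
= (2.01×7.420^1.5) / (0.441) = 40.63/0.4410 = 92.1.
Since the desired path is higher order in A, keeping C_A high (PFR or concentrated feed) favours D.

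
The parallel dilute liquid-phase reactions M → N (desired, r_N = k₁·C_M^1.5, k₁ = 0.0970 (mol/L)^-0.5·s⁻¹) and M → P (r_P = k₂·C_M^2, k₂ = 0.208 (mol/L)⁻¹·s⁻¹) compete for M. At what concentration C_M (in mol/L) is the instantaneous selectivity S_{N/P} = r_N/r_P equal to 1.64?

S_{N/P} = (k₁/k₂)·C_M^-0.5 ⇒ C_M = (S·k₂/k₁)^(-2).
= (1.64×0.208/0.0970)^(-2) = (3.517)^(-2) = 0.0809 mol/L.

0.0809 mol/L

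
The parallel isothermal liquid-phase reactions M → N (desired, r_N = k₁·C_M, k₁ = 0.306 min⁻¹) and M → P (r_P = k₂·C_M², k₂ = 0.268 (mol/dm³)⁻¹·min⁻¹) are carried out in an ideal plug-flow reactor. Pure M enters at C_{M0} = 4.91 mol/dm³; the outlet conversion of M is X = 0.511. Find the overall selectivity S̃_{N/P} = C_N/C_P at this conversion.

0.322

C_M = C_{M0}(1−X) = 2.401 mol/dm³.
Along a PFR/batch, dC_N/dC_M = −r_N/(r_N+r_P) = −k₁/(k₁+k₂·C_M).
Integrating from C_{M0} to C_M: C_N = (0.306/0.268)·ln[(0.306+0.268·4.91)/(0.306+0.268·2.40)] = 1.142·ln(1.622/0.9495) = 0.6114 mol/dm³.
C_P = (C_{M0}−C_M)−C_N = 1.898 mol/dm³; S̃_{N/P} = 0.6114/1.898 = 0.322.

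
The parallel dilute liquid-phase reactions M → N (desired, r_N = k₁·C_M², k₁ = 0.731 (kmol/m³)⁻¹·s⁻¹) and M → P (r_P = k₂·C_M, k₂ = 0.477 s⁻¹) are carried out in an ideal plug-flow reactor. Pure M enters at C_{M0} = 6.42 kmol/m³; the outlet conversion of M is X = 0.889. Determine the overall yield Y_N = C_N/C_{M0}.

C_M = C_{M0}(1−X) = 0.7126 kmol/m³.
Along a PFR/batch, dC_P/dC_M = −r_P/(r_N+r_P) = −k₂/(k₂+k₁·C_M).
Integrating from C_{M0} to C_M: C_P = (0.477/0.731)·ln[(0.477+0.731·6.42)/(0.477+0.731·0.713)] = 0.6525·ln(5.170/0.9979) = 1.073 kmol/m³.
Then C_N = (C_{M0}−C_M) − C_P = 5.707 − 1.073 = 4.634 kmol/m³.
Y_N = C_N/C_{M0} = 4.634/6.42 = 0.722.

0.722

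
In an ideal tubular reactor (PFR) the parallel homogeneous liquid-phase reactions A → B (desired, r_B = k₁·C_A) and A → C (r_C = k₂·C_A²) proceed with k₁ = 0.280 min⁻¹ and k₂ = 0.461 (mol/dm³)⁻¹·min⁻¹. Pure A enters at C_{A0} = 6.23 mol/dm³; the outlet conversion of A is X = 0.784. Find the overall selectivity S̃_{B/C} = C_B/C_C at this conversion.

0.185

C_A = C_{A0}(1−X) = 1.346 mol/dm³.
Along a PFR/batch, dC_B/dC_A = −r_B/(r_B+r_C) = −k₁/(k₁+k₂·C_A).
Integrating from C_{A0} to C_A: C_B = (0.280/0.461)·ln[(0.280+0.461·6.23)/(0.280+0.461·1.35)] = 0.6074·ln(3.152/0.9004) = 0.7610 mol/dm³.
C_C = (C_{A0}−C_A)−C_B = 4.123 mol/dm³; S̃_{B/C} = 0.7610/4.123 = 0.185.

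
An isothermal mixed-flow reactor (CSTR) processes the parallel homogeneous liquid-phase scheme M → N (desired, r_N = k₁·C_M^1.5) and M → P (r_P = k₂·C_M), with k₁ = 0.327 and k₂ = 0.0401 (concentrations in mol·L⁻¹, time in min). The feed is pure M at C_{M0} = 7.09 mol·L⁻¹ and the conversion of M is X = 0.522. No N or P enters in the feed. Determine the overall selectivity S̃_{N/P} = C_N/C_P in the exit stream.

Exit C_M = C_{M0}(1−X) = 7.09×0.478 = 3.389 mol·L⁻¹.
A CSTR operates uniformly at the exit composition, giving r_N = 2.040 and r_P = 0.1359 (each k·C_M^n at C_M = 3.389).
Overall selectivity = C_N/C_P = r_Nτ/(r_Pτ) = r_N/r_P = 15.0.

15.0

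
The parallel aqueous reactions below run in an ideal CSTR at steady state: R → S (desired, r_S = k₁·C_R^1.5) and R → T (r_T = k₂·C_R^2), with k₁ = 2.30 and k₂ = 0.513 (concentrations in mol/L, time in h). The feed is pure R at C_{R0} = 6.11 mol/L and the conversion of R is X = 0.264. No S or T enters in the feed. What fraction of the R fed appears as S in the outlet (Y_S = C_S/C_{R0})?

Exit C_R = C_{R0}(1−X) = 6.11×0.736 = 4.497 mol/L.
Rates in a CSTR are evaluated at the outlet concentration: r_S = 2.30×4.497^1.5 = 21.93, r_T = 0.513×4.497^2 = 10.37.
Fraction of consumed R going to S: r_S/(r_S+r_T) = 0.6789.
C_S = 0.6789·C_{R0}·X = 0.6789×6.11×0.264 = 1.10 mol/L; Y_S = C_S/C_{R0} = 0.179.

0.179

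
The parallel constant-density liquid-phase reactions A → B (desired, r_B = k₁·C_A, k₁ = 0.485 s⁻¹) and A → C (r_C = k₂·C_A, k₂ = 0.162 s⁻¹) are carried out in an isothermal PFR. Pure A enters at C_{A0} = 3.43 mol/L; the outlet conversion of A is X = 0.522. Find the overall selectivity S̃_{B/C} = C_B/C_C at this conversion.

C_A = C_{A0}(1−X) = 1.640 mol/L.
Both paths are first order in A, so the instantaneous fraction to B is constant: dC_B/d(−C_A) = k₁/(k₁+k₂) = 0.7496.
C_B = 0.7496·(C_{A0}−C_A) = 0.7496×1.790 = 1.34 mol/L.
C_C = (C_{A0}−C_A)−C_B = 0.4483 mol/L; S̃_{B/C} = 1.342/0.4483 = 2.99.

2.99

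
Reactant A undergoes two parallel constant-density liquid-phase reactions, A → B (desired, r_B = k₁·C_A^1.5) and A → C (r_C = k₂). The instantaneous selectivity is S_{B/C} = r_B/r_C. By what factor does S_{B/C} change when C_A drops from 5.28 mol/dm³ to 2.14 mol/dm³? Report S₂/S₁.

0.258

S_{B/C} = (k₁/k₂)·C_A^1.5, so S₂/S₁ = (C_{A,2}/C_{A,1})^1.5.
= (2.14/5.28)^1.5 = (0.4053)^1.5 = 0.258.
Selectivity toward B falls as C_A falls — high-concentration operation is favoured.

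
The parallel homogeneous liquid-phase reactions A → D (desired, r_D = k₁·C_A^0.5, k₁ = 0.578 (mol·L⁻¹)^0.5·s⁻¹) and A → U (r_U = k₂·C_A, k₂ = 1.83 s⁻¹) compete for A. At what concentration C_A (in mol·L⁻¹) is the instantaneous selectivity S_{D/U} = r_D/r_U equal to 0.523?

0.365 mol·L⁻¹

S_{D/U} = (k₁/k₂)·C_A^-0.5 ⇒ C_A = (S·k₂/k₁)^(-2).
= (0.523×1.83/0.578)^(-2) = (1.656)^(-2) = 0.365 mol·L⁻¹.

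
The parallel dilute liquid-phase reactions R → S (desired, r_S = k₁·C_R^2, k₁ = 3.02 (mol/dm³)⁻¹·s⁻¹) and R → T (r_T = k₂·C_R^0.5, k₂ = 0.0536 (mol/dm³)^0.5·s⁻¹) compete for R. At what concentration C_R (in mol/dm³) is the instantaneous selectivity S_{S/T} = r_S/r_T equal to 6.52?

0.237 mol/dm³

S_{S/T} = (k₁/k₂)·C_R^1.5 ⇒ C_R = (S·k₂/k₁)^(1/1.5).
= (6.52×0.0536/3.02)^(0.6667) = (0.1157)^(0.6667) = 0.237 mol/dm³.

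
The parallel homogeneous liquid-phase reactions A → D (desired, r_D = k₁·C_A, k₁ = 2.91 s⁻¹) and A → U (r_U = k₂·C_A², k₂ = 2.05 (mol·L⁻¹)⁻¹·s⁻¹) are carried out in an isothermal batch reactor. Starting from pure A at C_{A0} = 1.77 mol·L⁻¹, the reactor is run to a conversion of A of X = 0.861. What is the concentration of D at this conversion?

C_A = C_{A0}(1−X) = 0.2460 mol·L⁻¹.
Along a PFR/batch, dC_D/dC_A = −r_D/(r_D+r_U) = −k₁/(k₁+k₂·C_A).
Integrating from C_{A0} to C_A: C_D = (2.91/2.05)·ln[(2.91+2.05·1.77)/(2.91+2.05·0.246)] = 1.420·ln(6.538/3.414) = 0.9223 mol·L⁻¹.

0.922 mol·L⁻¹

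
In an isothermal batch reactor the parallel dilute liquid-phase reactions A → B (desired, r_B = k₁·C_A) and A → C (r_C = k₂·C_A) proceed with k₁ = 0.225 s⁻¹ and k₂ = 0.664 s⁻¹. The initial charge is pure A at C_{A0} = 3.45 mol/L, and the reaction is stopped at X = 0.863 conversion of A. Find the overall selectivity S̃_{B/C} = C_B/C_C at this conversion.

C_A = C_{A0}(1−X) = 0.4727 mol/L.
Both paths are first order in A, so the instantaneous fraction to B is constant: dC_B/d(−C_A) = k₁/(k₁+k₂) = 0.2531.
C_B = 0.2531·(C_{A0}−C_A) = 0.2531×2.977 = 0.754 mol/L.
C_C = (C_{A0}−C_A)−C_B = 2.224 mol/L; S̃_{B/C} = 0.7535/2.224 = 0.339.

0.339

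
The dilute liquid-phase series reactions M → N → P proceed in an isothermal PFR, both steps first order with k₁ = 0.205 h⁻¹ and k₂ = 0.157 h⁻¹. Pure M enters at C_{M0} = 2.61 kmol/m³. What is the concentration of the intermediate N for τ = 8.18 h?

1.00 kmol/m³

The intermediate concentration in a first-order A→B→C sequence is C_N = k₁C_{M0}(e^(−k₁τ) − e^(−k₂τ))/(k₂−k₁).
e^(−k₁τ) = e^(−0.205×8.18) = e^(−1.677) = 0.1870; e^(−k₂τ) = e^(−1.284) = 0.2769.
C_N = 0.205×2.61/(0.157−0.205) × (0.1870−0.2769) = (-11.15)×(-0.08990) = 1.002 kmol/m³.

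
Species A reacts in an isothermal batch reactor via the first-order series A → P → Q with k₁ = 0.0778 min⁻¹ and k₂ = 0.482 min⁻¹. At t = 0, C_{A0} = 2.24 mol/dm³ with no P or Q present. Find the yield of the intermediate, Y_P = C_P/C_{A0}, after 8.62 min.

Solving the coupled first-order balances gives C_P(t) = [k₁/(k₂−k₁)]·C_{A0}·(e^(−k₁t) − e^(−k₂t)).
e^(−k₁t) = e^(−0.0778×8.62) = e^(−0.6706) = 0.5114; e^(−k₂t) = e^(−4.155) = 0.01569.
C_P = 0.0778×2.24/(0.482−0.0778) × (0.5114−0.01569) = 0.4312×0.4957 = 0.2137 mol/dm³.
Y_P = C_P/C_{A0} = 0.2137/2.24 = 0.0954.

0.0954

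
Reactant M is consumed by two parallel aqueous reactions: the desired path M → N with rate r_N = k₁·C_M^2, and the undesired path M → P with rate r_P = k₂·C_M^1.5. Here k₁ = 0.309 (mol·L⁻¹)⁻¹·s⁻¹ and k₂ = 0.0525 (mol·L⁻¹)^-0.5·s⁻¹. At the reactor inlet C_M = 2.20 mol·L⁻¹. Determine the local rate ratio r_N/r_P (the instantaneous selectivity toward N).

8.73

S_{N/P} = r_N/r_P = (k₁·C_M^2)/(k₂·C_M^1.5) = (k₁/k₂)·C_M^0.5.
= (0.309×2.200^2) / (0.0525×2.200^1.5) = 1.496/0.1713 = 8.73.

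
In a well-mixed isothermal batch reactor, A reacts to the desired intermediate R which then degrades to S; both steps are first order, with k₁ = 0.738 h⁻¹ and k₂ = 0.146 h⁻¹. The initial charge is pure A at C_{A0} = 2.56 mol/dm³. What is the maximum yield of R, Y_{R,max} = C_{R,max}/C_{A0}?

At the optimum, C_{R,max}/C_{A0} = (k₁/k₂)^[k₂/(k₂−k₁)].
= (0.738/0.146)^(0.146/(0.146−0.738)) = (5.055)^(-0.2466) = 0.6706.

0.671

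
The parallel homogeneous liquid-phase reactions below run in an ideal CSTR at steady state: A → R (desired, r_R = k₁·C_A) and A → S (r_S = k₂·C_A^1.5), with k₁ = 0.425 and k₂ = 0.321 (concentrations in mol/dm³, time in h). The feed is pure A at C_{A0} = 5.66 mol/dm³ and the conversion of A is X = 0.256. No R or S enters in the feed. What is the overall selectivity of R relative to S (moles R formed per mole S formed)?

0.645

Exit C_A = C_{A0}(1−X) = 5.66×0.744 = 4.211 mol/dm³.
Rates in a CSTR are evaluated at the outlet concentration: r_R = 0.425×4.211 = 1.790, r_S = 0.321×4.211^1.5 = 2.774.
Overall selectivity = C_R/C_S = r_Rτ/(r_Sτ) = r_R/r_S = 0.645.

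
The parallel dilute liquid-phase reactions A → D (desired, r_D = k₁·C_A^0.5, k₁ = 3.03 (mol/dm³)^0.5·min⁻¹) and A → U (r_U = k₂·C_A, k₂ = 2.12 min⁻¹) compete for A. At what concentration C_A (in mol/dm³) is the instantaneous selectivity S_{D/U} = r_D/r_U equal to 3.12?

0.210 mol/dm³

S_{D/U} = (k₁/k₂)·C_A^-0.5 ⇒ C_A = (S·k₂/k₁)^(-2).
= (3.12×2.12/3.03)^(-2) = (2.183)^(-2) = 0.210 mol/dm³.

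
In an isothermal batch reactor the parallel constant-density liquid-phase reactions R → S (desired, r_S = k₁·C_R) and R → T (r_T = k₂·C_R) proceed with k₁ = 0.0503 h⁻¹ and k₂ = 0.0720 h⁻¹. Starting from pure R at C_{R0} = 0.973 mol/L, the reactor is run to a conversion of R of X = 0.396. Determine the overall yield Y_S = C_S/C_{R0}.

C_R = C_{R0}(1−X) = 0.5877 mol/L.
Both paths are first order in R, so the instantaneous fraction to S is constant: dC_S/d(−C_R) = k₁/(k₁+k₂) = 0.4113.
C_S = 0.4113·(C_{R0}−C_R) = 0.4113×0.3853 = 0.158 mol/L.
Y_S = C_S/C_{R0} = 0.1585/0.973 = 0.163.

0.163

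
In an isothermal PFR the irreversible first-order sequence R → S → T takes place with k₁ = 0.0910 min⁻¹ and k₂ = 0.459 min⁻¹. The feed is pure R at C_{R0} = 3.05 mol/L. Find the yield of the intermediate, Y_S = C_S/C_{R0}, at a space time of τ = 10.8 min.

0.0908

Solving the coupled first-order balances gives C_S(τ) = [k₁/(k₂−k₁)]·C_{R0}·(e^(−k₁τ) − e^(−k₂τ)).
e^(−k₁τ) = e^(−0.0910×10.8) = e^(−0.9828) = 0.3743; e^(−k₂τ) = e^(−4.957) = 0.007033.
C_S = 0.0910×3.05/(0.459−0.0910) × (0.3743−0.007033) = 0.7542×0.3672 = 0.2770 mol/L.
Y_S = C_S/C_{R0} = 0.2770/3.05 = 0.0908.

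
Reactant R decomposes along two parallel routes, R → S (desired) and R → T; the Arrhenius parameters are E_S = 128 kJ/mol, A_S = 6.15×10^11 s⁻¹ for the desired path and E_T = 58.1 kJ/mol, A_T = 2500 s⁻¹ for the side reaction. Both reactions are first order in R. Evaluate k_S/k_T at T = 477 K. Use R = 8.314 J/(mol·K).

With equal orders, S_{S/T} = k_S/k_T = (A_S/A_T)·exp[(E_T−E_S)/(RT)].
(E_T−E_S)/(RT) = (58.1−128)×10³/(8.314×477) = -69900/3966 = -17.63.
k_S/k_T = (6.15×10^11/2500)·exp(-17.63) = 2.460×10^8 × 2.214×10^-8 = 5.45.

5.45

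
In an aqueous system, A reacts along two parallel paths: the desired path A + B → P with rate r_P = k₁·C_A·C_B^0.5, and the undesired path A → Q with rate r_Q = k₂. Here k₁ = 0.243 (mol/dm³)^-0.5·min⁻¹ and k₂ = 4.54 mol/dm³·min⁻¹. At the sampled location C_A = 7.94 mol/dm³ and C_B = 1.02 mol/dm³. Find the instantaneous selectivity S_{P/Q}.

0.429

S_{P/Q} = r_P/r_Q = (k₁·C_A·C_B^0.5)/(k₂) = (k₁/k₂)·C_A·C_B^0.5.
= (0.243×7.940×1.020^0.5) / (4.54) = 1.949/4.540 = 0.429.
Since the desired path is higher order in A, keeping C_A high (PFR or concentrated feed) favours P.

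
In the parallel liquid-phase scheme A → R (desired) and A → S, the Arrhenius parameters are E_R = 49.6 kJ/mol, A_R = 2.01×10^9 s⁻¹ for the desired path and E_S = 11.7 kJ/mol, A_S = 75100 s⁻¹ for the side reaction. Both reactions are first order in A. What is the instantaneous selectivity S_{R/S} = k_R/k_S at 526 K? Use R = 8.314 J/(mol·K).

4.61

k_R/k_S = (A_R/A_S)·exp[−(E_R−E_S)/(RT)] = (A_R/A_S)·exp[(E_S−E_R)/(RT)].
(E_S−E_R)/(RT) = (11.7−49.6)×10³/(8.314×526) = -37900/4373 = -8.666.
k_R/k_S = (2.01×10^9/75100)·exp(-8.666) = 26764 × 1.723×10^-4 = 4.61.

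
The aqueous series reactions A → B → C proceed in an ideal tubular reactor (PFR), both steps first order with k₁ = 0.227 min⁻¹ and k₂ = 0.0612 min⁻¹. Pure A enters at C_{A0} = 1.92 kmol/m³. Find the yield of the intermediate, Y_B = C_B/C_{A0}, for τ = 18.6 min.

0.419

The intermediate concentration in a first-order A→B→C sequence is C_B = k₁C_{A0}(e^(−k₁τ) − e^(−k₂τ))/(k₂−k₁).
e^(−k₁τ) = e^(−0.227×18.6) = e^(−4.222) = 0.01467; e^(−k₂τ) = e^(−1.138) = 0.3204.
C_B = 0.227×1.92/(0.0612−0.227) × (0.01467−0.3204) = (-2.629)×(-0.3057) = 0.8036 kmol/m³.
Y_B = C_B/C_{A0} = 0.8036/1.92 = 0.419.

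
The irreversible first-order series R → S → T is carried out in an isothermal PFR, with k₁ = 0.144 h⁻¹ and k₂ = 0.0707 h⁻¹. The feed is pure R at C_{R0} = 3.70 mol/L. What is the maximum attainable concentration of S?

1.86 mol/L

Evaluating C_S at τ_opt = ln(k₂/k₁)/(k₂−k₁) gives C_{S,max}/C_{R0} = (k₁/k₂)^[k₂/(k₂−k₁)].
= (0.144/0.0707)^(0.0707/(0.0707−0.144)) = (2.037)^(-0.9645) = 0.5035.
C_{S,max} = 0.5035×3.70 = 1.86 mol/L.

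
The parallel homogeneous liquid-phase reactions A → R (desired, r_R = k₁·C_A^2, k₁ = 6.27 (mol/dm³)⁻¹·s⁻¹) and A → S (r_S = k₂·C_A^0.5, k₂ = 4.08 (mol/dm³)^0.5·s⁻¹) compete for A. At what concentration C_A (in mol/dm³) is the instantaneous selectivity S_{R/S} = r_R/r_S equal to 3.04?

S_{R/S} = (k₁/k₂)·C_A^1.5 ⇒ C_A = (S·k₂/k₁)^(1/1.5).
= (3.04×4.08/6.27)^(0.6667) = (1.978)^(0.6667) = 1.58 mol/dm³.

1.58 mol/dm³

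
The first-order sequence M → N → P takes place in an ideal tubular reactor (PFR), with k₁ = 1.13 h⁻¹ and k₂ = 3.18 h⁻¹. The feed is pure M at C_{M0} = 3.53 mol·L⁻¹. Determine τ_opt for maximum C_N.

0.505 h

Setting dC_N/dτ = 0 gives τ_opt = ln(k₂/k₁)/(k₂−k₁).
= ln(3.18/1.13)/(3.18−1.13) = ln(2.814)/2.050 = 1.035/2.050 = 0.505 h.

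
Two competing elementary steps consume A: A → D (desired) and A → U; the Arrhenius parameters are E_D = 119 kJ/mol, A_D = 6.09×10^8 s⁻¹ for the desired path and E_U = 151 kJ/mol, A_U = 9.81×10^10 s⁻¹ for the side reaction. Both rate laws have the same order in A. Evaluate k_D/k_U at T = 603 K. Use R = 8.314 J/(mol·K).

With equal orders, S_{D/U} = k_D/k_U = (A_D/A_U)·exp[(E_U−E_D)/(RT)].
(E_U−E_D)/(RT) = (151−119)×10³/(8.314×603) = 32000/5013 = 6.383.
k_D/k_U = (6.09×10^8/9.81×10^10)·exp(6.383) = 0.006208 × 591.7 = 3.67.

3.67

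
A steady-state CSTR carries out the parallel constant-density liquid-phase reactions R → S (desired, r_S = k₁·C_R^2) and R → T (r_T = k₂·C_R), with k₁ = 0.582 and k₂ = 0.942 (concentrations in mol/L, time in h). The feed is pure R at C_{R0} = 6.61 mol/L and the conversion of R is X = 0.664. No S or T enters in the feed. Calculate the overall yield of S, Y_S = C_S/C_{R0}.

Exit C_R = C_{R0}(1−X) = 6.61×0.336 = 2.221 mol/L.
Rates in a CSTR are evaluated at the outlet concentration: r_S = 0.582×2.221^2 = 2.871, r_T = 0.942×2.221 = 2.092.
Fraction of consumed R going to S: r_S/(r_S+r_T) = 0.5784.
C_S = 0.5784·C_{R0}·X = 0.5784×6.61×0.664 = 2.54 mol/L; Y_S = C_S/C_{R0} = 0.384.

0.384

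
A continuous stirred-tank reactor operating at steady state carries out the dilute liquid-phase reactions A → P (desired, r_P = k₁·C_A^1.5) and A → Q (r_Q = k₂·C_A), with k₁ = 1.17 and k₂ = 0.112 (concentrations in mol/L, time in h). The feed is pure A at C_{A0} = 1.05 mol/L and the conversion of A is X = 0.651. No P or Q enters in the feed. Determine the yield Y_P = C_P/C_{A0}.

Exit C_A = C_{A0}(1−X) = 1.05×0.349 = 0.3664 mol/L.
A CSTR operates uniformly at the exit composition, giving r_P = 0.2595 and r_Q = 0.04104 (each k·C_A^n at C_A = 0.3664).
Fraction of consumed A going to P: r_P/(r_P+r_Q) = 0.8635.
C_P = 0.8635·C_{A0}·X = 0.8635×1.05×0.651 = 0.590 mol/L; Y_P = C_P/C_{A0} = 0.562.

0.562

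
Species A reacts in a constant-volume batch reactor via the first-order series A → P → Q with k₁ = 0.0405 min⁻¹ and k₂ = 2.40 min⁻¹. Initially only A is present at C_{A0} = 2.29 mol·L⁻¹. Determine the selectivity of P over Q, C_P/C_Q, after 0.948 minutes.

For first-order series with pure A initially, C_P(t) = k₁C_{A0}/(k₂−k₁)·(e^(−k₁t) − e^(−k₂t)).
e^(−k₁t) = e^(−0.0405×0.948) = e^(−0.03839) = 0.9623; e^(−k₂t) = e^(−2.275) = 0.1028.
C_P = 0.0405×2.29/(2.40−0.0405) × (0.9623−0.1028) = 0.03931×0.8596 = 0.03379 mol·L⁻¹.
C_A = C_{A0}e^(−k₁t) = 2.204 mol·L⁻¹, so C_Q = C_{A0}−C_A−C_P = 0.05247 mol·L⁻¹; C_P/C_Q = 0.644.

0.644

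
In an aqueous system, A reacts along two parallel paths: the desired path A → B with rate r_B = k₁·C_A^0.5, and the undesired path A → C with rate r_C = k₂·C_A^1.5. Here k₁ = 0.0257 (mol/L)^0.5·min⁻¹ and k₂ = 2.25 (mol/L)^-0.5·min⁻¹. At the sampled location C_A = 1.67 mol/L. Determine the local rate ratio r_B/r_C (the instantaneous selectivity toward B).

S_{B/C} = r_B/r_C = (k₁·C_A^0.5)/(k₂·C_A^1.5) = (k₁/k₂)·C_A⁻¹.
= (0.0257×1.670^0.5) / (2.25×1.670^1.5) = 0.03321/4.856 = 0.00684.

0.00684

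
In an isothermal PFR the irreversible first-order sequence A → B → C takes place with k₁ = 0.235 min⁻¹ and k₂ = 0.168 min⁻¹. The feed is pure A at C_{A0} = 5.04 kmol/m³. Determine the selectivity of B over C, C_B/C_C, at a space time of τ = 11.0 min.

0.453

For first-order series with pure A initially, C_B(τ) = k₁C_{A0}/(k₂−k₁)·(e^(−k₁τ) − e^(−k₂τ)).
e^(−k₁τ) = e^(−0.235×11.0) = e^(−2.585) = 0.07540; e^(−k₂τ) = e^(−1.848) = 0.1576.
C_B = 0.235×5.04/(0.168−0.235) × (0.07540−0.1576) = (-17.68)×(-0.08216) = 1.452 kmol/m³.
C_A = C_{A0}e^(−k₁τ) = 0.3800 kmol/m³, so C_C = C_{A0}−C_A−C_B = 3.208 kmol/m³; C_B/C_C = 0.453.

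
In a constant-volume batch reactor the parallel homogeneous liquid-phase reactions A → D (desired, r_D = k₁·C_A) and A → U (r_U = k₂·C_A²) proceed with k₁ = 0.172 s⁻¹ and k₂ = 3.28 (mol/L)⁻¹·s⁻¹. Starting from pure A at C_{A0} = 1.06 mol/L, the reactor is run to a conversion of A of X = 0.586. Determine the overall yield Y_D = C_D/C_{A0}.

C_A = C_{A0}(1−X) = 0.4388 mol/L.
Along a PFR/batch, dC_D/dC_A = −r_D/(r_D+r_U) = −k₁/(k₁+k₂·C_A).
Integrating from C_{A0} to C_A: C_D = (0.172/3.28)·ln[(0.172+3.28·1.06)/(0.172+3.28·0.439)] = 0.05244·ln(3.649/1.611) = 0.04286 mol/L.
Y_D = C_D/C_{A0} = 0.04286/1.06 = 0.0404.

0.0404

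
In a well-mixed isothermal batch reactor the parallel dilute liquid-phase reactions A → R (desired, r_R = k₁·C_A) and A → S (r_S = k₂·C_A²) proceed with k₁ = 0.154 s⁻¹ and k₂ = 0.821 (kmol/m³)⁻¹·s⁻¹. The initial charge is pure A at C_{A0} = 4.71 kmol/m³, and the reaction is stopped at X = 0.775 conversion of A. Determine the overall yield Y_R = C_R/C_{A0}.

C_A = C_{A0}(1−X) = 1.060 kmol/m³.
Along a PFR/batch, dC_R/dC_A = −r_R/(r_R+r_S) = −k₁/(k₁+k₂·C_A).
Integrating from C_{A0} to C_A: C_R = (0.154/0.821)·ln[(0.154+0.821·4.71)/(0.154+0.821·1.06)] = 0.1876·ln(4.021/1.024) = 0.2566 kmol/m³.
Y_R = C_R/C_{A0} = 0.2566/4.71 = 0.0545.

0.0545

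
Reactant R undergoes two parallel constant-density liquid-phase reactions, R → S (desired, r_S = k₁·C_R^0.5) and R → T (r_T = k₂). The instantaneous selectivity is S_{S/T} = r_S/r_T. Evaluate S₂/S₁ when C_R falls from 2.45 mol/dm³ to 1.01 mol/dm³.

S_{S/T} = (k₁/k₂)·C_R^0.5, so S₂/S₁ = (C_{R,2}/C_{R,1})^0.5.
= (1.01/2.45)^0.5 = (0.4122)^0.5 = 0.642.

0.642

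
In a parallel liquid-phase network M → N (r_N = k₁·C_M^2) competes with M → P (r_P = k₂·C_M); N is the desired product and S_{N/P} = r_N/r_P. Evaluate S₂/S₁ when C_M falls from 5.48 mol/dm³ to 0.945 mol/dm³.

0.172

S_{N/P} = (k₁/k₂)·C_M, so S₂/S₁ = (C_{M,2}/C_{M,1}).
= 0.945/5.48 = 0.172.
Selectivity toward N falls as C_M falls — high-concentration operation is favoured.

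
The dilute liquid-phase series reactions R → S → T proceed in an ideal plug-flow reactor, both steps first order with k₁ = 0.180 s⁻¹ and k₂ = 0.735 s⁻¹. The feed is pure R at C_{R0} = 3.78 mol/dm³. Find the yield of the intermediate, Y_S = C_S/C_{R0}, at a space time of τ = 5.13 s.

0.121

For first-order series with pure R initially, C_S(τ) = k₁C_{R0}/(k₂−k₁)·(e^(−k₁τ) − e^(−k₂τ)).
e^(−k₁τ) = e^(−0.180×5.13) = e^(−0.9234) = 0.3972; e^(−k₂τ) = e^(−3.771) = 0.02304.
C_S = 0.180×3.78/(0.735−0.180) × (0.3972−0.02304) = 1.226×0.3741 = 0.4587 mol/dm³.
Y_S = C_S/C_{R0} = 0.4587/3.78 = 0.121.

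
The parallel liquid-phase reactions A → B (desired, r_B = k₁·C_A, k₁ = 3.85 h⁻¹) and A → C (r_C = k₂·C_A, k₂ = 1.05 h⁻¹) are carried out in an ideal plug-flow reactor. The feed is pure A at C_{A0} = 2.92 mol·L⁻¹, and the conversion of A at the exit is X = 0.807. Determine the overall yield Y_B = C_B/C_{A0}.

0.634

C_A = C_{A0}(1−X) = 0.5636 mol·L⁻¹.
Both paths are first order in A, so the instantaneous fraction to B is constant: dC_B/d(−C_A) = k₁/(k₁+k₂) = 0.7857.
C_B = 0.7857·(C_{A0}−C_A) = 0.7857×2.356 = 1.85 mol·L⁻¹.
Y_B = C_B/C_{A0} = 1.851/2.92 = 0.634.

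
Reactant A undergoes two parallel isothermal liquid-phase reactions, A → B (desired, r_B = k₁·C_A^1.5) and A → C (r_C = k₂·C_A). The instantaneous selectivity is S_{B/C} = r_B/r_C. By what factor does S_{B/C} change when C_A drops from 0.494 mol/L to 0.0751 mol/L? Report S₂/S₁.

S_{B/C} = (k₁/k₂)·C_A^0.5, so S₂/S₁ = (C_{A,2}/C_{A,1})^0.5.
= (0.0751/0.494)^0.5 = (0.1520)^0.5 = 0.390.

0.390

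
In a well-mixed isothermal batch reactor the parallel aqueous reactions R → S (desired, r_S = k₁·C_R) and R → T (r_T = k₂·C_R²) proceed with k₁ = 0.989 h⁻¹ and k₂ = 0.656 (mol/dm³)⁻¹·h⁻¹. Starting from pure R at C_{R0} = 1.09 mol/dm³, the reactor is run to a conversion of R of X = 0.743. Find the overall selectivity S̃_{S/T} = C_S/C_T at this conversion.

C_R = C_{R0}(1−X) = 0.2801 mol/dm³.
Along a PFR/batch, dC_S/dC_R = −r_S/(r_S+r_T) = −k₁/(k₁+k₂·C_R).
Integrating from C_{R0} to C_R: C_S = (0.989/0.656)·ln[(0.989+0.656·1.09)/(0.989+0.656·0.280)] = 1.508·ln(1.704/1.173) = 0.5633 mol/dm³.
C_T = (C_{R0}−C_R)−C_S = 0.2466 mol/dm³; S̃_{S/T} = 0.5633/0.2466 = 2.28.

2.28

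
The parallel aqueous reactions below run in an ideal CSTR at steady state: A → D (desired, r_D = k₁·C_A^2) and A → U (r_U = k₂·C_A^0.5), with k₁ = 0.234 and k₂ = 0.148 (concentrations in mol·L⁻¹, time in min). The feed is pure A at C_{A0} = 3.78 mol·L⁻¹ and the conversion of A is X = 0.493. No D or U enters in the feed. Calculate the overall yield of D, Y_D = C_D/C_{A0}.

0.398

Exit C_A = C_{A0}(1−X) = 3.78×0.507 = 1.916 mol·L⁻¹.
A CSTR operates uniformly at the exit composition, giving r_D = 0.8594 and r_U = 0.2049 (each k·C_A^n at C_A = 1.916).
Fraction of consumed A going to D: r_D/(r_D+r_U) = 0.8075.
C_D = 0.8075·C_{A0}·X = 0.8075×3.78×0.493 = 1.50 mol·L⁻¹; Y_D = C_D/C_{A0} = 0.398.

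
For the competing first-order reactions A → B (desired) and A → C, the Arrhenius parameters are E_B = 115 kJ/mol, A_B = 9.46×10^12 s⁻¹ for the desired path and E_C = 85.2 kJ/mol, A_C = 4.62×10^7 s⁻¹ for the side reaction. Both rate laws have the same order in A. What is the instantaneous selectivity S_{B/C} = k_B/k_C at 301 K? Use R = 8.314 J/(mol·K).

1.38

k_B/k_C = (A_B/A_C)·exp[−(E_B−E_C)/(RT)] = (A_B/A_C)·exp[(E_C−E_B)/(RT)].
(E_C−E_B)/(RT) = (85.2−115)×10³/(8.314×301) = -29800/2503 = -11.91.
k_B/k_C = (9.46×10^12/4.62×10^7)·exp(-11.91) = 2.048×10^5 × 6.736×10^-6 = 1.38.
Since E_B > E_C, raising the temperature improves selectivity toward B.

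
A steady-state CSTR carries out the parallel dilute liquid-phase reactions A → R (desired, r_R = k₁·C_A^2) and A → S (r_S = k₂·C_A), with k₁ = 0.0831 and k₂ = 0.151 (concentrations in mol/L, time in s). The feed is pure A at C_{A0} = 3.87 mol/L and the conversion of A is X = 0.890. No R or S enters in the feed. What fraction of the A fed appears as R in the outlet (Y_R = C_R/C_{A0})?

0.169

Exit C_A = C_{A0}(1−X) = 3.87×0.110 = 0.4257 mol/L.
Rates in a CSTR are evaluated at the outlet concentration: r_R = 0.0831×0.4257^2 = 0.01506, r_S = 0.151×0.4257 = 0.06428.
Fraction of consumed A going to R: r_R/(r_R+r_S) = 0.1898.
C_R = 0.1898·C_{A0}·X = 0.1898×3.87×0.890 = 0.654 mol/L; Y_R = C_R/C_{A0} = 0.169.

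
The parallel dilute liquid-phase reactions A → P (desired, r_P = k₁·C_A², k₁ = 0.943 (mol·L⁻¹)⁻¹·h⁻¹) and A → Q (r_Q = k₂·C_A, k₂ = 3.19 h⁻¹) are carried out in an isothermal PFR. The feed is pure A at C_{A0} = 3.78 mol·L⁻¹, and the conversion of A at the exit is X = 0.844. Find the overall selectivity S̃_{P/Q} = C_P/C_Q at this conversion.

C_A = C_{A0}(1−X) = 0.5897 mol·L⁻¹.
Along a PFR/batch, dC_Q/dC_A = −r_Q/(r_P+r_Q) = −k₂/(k₂+k₁·C_A).
Integrating from C_{A0} to C_A: C_Q = (3.19/0.943)·ln[(3.19+0.943·3.78)/(3.19+0.943·0.590)] = 3.383·ln(6.755/3.746) = 1.994 mol·L⁻¹.
Then C_P = (C_{A0}−C_A) − C_Q = 3.190 − 1.994 = 1.196 mol·L⁻¹.
S̃_{P/Q} = C_P/C_Q = 1.196/1.994 = 0.600.

0.600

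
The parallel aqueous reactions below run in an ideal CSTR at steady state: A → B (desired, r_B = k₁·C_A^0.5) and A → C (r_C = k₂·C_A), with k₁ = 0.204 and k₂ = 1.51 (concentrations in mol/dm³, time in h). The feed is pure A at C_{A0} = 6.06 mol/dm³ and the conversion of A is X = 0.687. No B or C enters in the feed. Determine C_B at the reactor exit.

0.372 mol/dm³

Exit C_A = C_{A0}(1−X) = 6.06×0.313 = 1.897 mol/dm³.
Rates in a CSTR are evaluated at the outlet concentration: r_B = 0.204×1.897^0.5 = 0.2810, r_C = 1.51×1.897 = 2.864.
Fraction of consumed A going to B: r_B/(r_B+r_C) = 0.08933.
C_B = 0.08933·C_{A0}·X = 0.08933×6.06×0.687 = 0.372 mol/dm³.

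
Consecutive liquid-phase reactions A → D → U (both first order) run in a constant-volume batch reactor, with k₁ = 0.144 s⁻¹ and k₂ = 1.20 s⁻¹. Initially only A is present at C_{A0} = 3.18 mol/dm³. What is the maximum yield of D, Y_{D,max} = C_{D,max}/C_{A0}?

0.0899

For a first-order series the maximum intermediate yield is C_{D,max}/C_{A0} = (k₁/k₂)^[k₂/(k₂−k₁)].
= (0.144/1.20)^(1.20/(1.20−0.144)) = (0.1200)^(1.136) = 0.08987.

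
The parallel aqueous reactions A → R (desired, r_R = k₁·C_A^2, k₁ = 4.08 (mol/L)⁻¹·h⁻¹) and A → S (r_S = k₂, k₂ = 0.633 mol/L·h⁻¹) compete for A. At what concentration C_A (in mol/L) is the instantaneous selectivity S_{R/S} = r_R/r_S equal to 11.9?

S_{R/S} = (k₁/k₂)·C_A^2 ⇒ C_A = (S·k₂/k₁)^(0.5).
= (11.9×0.633/4.08)^(0.5) = (1.846)^(0.5) = 1.36 mol/L.

1.36 mol/L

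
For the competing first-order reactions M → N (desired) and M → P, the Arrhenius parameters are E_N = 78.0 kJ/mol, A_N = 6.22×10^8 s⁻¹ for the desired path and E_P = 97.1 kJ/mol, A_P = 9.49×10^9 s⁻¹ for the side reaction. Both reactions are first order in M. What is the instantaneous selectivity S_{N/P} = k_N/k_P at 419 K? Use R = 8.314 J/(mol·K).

With equal orders, S_{N/P} = k_N/k_P = (A_N/A_P)·exp[(E_P−E_N)/(RT)].
(E_P−E_N)/(RT) = (97.1−78.0)×10³/(8.314×419) = 19100/3484 = 5.483.
k_N/k_P = (6.22×10^8/9.49×10^9)·exp(5.483) = 0.06554 × 240.5 = 15.8.
Since E_N < E_P, lowering the temperature improves selectivity toward N.

15.8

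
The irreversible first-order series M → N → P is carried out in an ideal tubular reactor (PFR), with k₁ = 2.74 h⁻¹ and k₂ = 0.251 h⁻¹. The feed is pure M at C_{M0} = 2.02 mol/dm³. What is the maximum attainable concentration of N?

1.59 mol/dm³

At the optimum, C_{N,max}/C_{M0} = (k₁/k₂)^[k₂/(k₂−k₁)].
= (2.74/0.251)^(0.251/(0.251−2.74)) = (10.92)^(-0.1008) = 0.7858.
C_{N,max} = 0.7858×2.02 = 1.59 mol/dm³.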